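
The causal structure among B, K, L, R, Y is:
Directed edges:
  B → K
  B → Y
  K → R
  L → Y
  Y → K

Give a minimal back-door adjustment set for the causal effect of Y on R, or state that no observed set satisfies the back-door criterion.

Y→R: minimal back-door set {B}.

desc(Y)\{Y}={K,R}; candidates ⊆ {B,L}.
size 0: {}; under {} Y still reaches {B,K,L,R} ∋ R.
{B}: Y⊥R given {B} in G with Y→· removed — back-door holds.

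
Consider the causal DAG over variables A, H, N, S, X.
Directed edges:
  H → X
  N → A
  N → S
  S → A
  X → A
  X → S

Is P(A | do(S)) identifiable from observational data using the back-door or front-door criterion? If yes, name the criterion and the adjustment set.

P(A|do(S)): backdoor, adjust for {N, X}.

desc(S)\{S}={A}; candidates ⊆ {H,N,X}.
size 0: {}; under {} S still reaches {A,H,N,X} ∋ A.
size 1: {H}, {N}, {X}; under {H} S still reaches {A,N,X} ∋ A.
{N,X}: S⊥A given {N,X} in G with S→· removed — back-door holds.
P(A|do(S)) = Σ_{N,X} P(A|S,N,X)·P(N,X).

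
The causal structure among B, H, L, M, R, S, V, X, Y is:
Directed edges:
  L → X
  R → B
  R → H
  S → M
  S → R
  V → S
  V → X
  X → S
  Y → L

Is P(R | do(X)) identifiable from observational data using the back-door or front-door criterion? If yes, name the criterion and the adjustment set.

desc(X)\{X}={B,H,M,R,S}; candidates ⊆ {L,V,Y}.
size 0: {}; under {} X still reaches {B,H,L,M,R,S,V,Y} ∋ R.
{V}: X⊥R given {V} in G with X→· removed — back-door holds.
P(R|do(X)) = Σ_{V} P(R|X,V)·P(V).

P(R|do(X)): backdoor, adjust for {V}.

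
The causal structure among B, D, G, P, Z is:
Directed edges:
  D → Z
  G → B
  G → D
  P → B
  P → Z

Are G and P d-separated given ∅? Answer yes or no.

Bayes-Ball from G | ∅ reaches {B,D,Z}.
P ∉ reach(G|∅) ⇒ G ⊥ P | ∅.

Yes — G ⊥ P | ∅.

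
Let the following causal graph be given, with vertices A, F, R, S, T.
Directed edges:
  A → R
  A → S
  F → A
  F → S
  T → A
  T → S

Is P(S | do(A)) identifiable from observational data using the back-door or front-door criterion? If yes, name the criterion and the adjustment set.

desc(A)\{A}={R,S}; candidates ⊆ {F,T}.
size 0: {}; under {} A still reaches {F,S,T} ∋ S.
size 1: {F}, {T}; under {F} A still reaches {S,T} ∋ S.
{F,T}: A⊥S given {F,T} in G with A→· removed — back-door holds.
P(S|do(A)) = Σ_{F,T} P(S|A,F,T)·P(F,T).

P(S|do(A)): backdoor, adjust for {F, T}.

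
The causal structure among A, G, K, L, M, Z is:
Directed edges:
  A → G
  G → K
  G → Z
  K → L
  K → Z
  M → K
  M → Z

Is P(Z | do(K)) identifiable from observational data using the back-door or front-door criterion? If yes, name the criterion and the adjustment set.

desc(K)\{K}={L,Z}; candidates ⊆ {A,G,M}.
size 0: {}; under {} K still reaches {A,G,M,Z} ∋ Z.
size 1: {A}, {G}, {M}; under {A} K still reaches {G,M,Z} ∋ Z.
{G,M}: K⊥Z given {G,M} in G with K→· removed — back-door holds.
P(Z|do(K)) = Σ_{G,M} P(Z|K,G,M)·P(G,M).

P(Z|do(K)): backdoor, adjust for {G, M}.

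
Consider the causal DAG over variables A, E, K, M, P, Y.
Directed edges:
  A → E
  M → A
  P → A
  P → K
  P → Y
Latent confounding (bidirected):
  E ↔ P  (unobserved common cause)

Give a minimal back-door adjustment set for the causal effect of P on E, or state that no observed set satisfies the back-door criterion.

desc(P)\{P}={A,E,K,Y}; candidates ⊆ {M}.
P↔E: latent back-door arc(s) into P.
size 0: {}; under {} P still reaches {E} ∋ E.
size 1: {M}; under {M} P still reaches {E} ∋ E.
P↔E cannot be blocked by any observed set — no back-door set.

P→E: no observed back-door set.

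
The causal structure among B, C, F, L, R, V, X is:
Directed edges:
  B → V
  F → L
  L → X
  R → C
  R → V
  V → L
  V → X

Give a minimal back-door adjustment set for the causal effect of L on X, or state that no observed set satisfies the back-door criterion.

desc(L)\{L}={X}; candidates ⊆ {B,C,F,R,V}.
size 0: {}; under {} L still reaches {B,C,F,R,V,X} ∋ X.
{V}: L⊥X given {V} in G with L→· removed — back-door holds.

L→X: minimal back-door set {V}.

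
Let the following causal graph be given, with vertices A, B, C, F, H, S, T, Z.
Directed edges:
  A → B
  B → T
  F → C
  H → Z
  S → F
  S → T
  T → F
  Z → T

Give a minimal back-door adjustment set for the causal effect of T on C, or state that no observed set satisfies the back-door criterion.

desc(T)\{T}={C,F}; candidates ⊆ {A,B,H,S,Z}.
size 0: {}; under {} T still reaches {A,B,C,F,H,S,Z} ∋ C.
{S}: T⊥C given {S} in G with T→· removed — back-door holds.

T→C: minimal back-door set {S}.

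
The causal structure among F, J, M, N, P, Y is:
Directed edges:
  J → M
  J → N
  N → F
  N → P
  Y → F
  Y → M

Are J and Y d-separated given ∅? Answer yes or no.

Bayes-Ball from J | ∅ reaches {F,M,N,P}.
Y ∉ reach(J|∅) ⇒ J ⊥ Y | ∅.

Yes — J ⊥ Y | ∅.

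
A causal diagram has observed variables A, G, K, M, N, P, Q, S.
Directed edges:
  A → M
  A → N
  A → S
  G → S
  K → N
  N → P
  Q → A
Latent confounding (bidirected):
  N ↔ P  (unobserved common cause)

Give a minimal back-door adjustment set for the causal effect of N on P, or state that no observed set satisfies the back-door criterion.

N→P: no observed back-door set.

desc(N)\{N}={P}; candidates ⊆ {A,G,K,M,Q,S}.
N↔P: latent back-door arc(s) into N.
size 0: {}; under {} N still reaches {A,K,M,P,Q,S} ∋ P.
size 1: {A}, {G}, {K} …(+3); under {A} N still reaches {K,P} ∋ P.
size 2: {A,G}, {A,K}, {A,M} …(+12); under {A,G} N still reaches {K,P} ∋ P.
N↔P cannot be blocked by any observed set — no back-door set.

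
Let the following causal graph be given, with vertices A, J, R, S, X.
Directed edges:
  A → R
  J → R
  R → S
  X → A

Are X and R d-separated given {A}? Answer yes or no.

Bayes-Ball from X | {A} reaches ∅.
R ∉ reach(X|{A}) ⇒ X ⊥ R | {A}.

Yes — X ⊥ R | {A}.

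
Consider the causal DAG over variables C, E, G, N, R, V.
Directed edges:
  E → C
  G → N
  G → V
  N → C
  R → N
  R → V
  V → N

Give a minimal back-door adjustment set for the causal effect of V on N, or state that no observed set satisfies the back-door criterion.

desc(V)\{V}={C,N}; candidates ⊆ {E,G,R}.
size 0: {}; under {} V still reaches {C,G,N,R} ∋ N.
size 1: {E}, {G}, {R}; under {E} V still reaches {C,G,N,R} ∋ N.
{G,R}: V⊥N given {G,R} in G with V→· removed — back-door holds.

V→N: minimal back-door set {G, R}.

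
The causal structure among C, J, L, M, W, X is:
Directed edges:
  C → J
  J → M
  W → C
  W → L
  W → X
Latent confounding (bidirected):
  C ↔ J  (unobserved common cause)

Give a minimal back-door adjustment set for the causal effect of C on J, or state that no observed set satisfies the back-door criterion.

desc(C)\{C}={J,M}; candidates ⊆ {L,W,X}.
C↔J: latent back-door arc(s) into C.
size 0: {}; under {} C still reaches {J,L,M,W,X} ∋ J.
size 1: {L}, {W}, {X}; under {L} C still reaches {J,M,W,X} ∋ J.
size 2: {L,W}, {L,X}, {W,X}; under {L,W} C still reaches {J,M} ∋ J.
C↔J cannot be blocked by any observed set — no back-door set.

C→J: no observed back-door set.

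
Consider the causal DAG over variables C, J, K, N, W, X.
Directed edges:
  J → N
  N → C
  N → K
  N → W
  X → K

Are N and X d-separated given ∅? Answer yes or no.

Yes — N ⊥ X | ∅.

Bayes-Ball from N | ∅ reaches {C,J,K,W}.
X ∉ reach(N|∅) ⇒ N ⊥ X | ∅.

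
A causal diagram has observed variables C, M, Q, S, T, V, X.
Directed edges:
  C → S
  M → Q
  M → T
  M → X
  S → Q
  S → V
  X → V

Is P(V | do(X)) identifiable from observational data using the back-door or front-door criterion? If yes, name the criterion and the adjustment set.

P(V|do(X)): backdoor, adjust for ∅.

desc(X)\{X}={V}; candidates ⊆ {C,M,Q,S,T}.
∅: X⊥V given ∅ in G with X→· removed — back-door holds.
P(V|do(X)) = P(V|X) — no adjustment needed.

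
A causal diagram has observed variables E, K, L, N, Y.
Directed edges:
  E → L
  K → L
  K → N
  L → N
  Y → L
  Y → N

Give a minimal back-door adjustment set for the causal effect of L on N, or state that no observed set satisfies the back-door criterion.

desc(L)\{L}={N}; candidates ⊆ {E,K,Y}.
size 0: {}; under {} L still reaches {E,K,N,Y} ∋ N.
size 1: {E}, {K}, {Y}; under {E} L still reaches {K,N,Y} ∋ N.
{K,Y}: L⊥N given {K,Y} in G with L→· removed — back-door holds.

L→N: minimal back-door set {K, Y}.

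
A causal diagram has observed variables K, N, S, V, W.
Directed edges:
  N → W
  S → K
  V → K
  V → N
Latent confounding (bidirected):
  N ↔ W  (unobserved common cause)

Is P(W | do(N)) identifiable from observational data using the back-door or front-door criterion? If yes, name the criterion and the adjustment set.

P(W|do(N)): not identifiable (no BD/FD set).

desc(N)\{N}={W}; candidates ⊆ {K,S,V}.
N↔W: latent back-door arc(s) into N.
size 0: {}; under {} N still reaches {K,V,W} ∋ W.
size 1: {K}, {S}, {V}; under {K} N still reaches {S,V,W} ∋ W.
size 2: {K,S}, {K,V}, {S,V}; under {K,S} N still reaches {V,W} ∋ W.
N↔W cannot be blocked by any observed set — no back-door set.
No mediator lies on a directed N→…→W path.
Neither criterion identifies P(W|do(N)) in this graph.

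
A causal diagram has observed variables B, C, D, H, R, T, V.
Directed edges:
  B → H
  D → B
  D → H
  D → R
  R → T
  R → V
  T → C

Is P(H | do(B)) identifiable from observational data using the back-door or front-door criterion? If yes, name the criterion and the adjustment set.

P(H|do(B)): backdoor, adjust for {D}.

desc(B)\{B}={H}; candidates ⊆ {C,D,R,T,V}.
size 0: {}; under {} B still reaches {C,D,H,R,T,V} ∋ H.
{D}: B⊥H given {D} in G with B→· removed — back-door holds.
P(H|do(B)) = Σ_{D} P(H|B,D)·P(D).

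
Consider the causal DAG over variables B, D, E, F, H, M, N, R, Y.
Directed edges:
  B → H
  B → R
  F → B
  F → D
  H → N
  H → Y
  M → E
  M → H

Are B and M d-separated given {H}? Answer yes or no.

Bayes-Ball from B | {H} reaches {D,E,F,M,R}.
M ∈ reach(B|{H}) ⇒ B ⊥̸ M | {H}.

No — B and M are d-connected given {H}.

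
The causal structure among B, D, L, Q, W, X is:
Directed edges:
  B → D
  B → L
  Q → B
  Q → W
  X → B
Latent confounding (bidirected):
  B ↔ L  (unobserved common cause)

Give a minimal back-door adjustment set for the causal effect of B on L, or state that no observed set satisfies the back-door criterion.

B→L: no observed back-door set.

desc(B)\{B}={D,L}; candidates ⊆ {Q,W,X}.
B↔L: latent back-door arc(s) into B.
size 0: {}; under {} B still reaches {L,Q,W,X} ∋ L.
size 1: {Q}, {W}, {X}; under {Q} B still reaches {L,X} ∋ L.
size 2: {Q,W}, {Q,X}, {W,X}; under {Q,W} B still reaches {L,X} ∋ L.
B↔L cannot be blocked by any observed set — no back-door set.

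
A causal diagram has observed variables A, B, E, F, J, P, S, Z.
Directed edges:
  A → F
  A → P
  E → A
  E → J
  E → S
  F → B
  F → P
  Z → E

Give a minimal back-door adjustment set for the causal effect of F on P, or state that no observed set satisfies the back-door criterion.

desc(F)\{F}={B,P}; candidates ⊆ {A,E,J,S,Z}.
size 0: {}; under {} F still reaches {A,E,J,P,S,Z} ∋ P.
{A}: F⊥P given {A} in G with F→· removed — back-door holds.

F→P: minimal back-door set {A}.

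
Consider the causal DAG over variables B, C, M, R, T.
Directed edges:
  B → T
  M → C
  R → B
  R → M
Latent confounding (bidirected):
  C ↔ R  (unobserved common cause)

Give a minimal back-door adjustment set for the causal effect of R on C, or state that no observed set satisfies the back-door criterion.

desc(R)\{R}={B,C,M,T}; candidates ⊆ {—}.
R↔C: latent back-door arc(s) into R.
size 0: {}; under {} R still reaches {C} ∋ C.
R↔C cannot be blocked by any observed set — no back-door set.

R→C: no observed back-door set.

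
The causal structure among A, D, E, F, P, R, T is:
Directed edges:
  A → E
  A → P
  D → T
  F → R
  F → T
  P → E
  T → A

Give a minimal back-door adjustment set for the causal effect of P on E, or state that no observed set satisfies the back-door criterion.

P→E: minimal back-door set {A}.

desc(P)\{P}={E}; candidates ⊆ {A,D,F,R,T}.
size 0: {}; under {} P still reaches {A,D,E,F,R,T} ∋ E.
{A}: P⊥E given {A} in G with P→· removed — back-door holds.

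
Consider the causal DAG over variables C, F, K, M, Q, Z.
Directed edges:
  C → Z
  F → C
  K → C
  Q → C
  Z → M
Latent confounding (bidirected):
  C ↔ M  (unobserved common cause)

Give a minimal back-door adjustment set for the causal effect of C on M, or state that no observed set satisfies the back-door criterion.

C→M: no observed back-door set.

desc(C)\{C}={M,Z}; candidates ⊆ {F,K,Q}.
C↔M: latent back-door arc(s) into C.
size 0: {}; under {} C still reaches {F,K,M,Q} ∋ M.
size 1: {F}, {K}, {Q}; under {F} C still reaches {K,M,Q} ∋ M.
size 2: {F,K}, {F,Q}, {K,Q}; under {F,K} C still reaches {M,Q} ∋ M.
C↔M cannot be blocked by any observed set — no back-door set.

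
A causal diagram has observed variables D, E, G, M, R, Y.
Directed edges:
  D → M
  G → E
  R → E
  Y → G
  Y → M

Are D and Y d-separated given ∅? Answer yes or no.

Yes — D ⊥ Y | ∅.

Bayes-Ball from D | ∅ reaches {M}.
Y ∉ reach(D|∅) ⇒ D ⊥ Y | ∅.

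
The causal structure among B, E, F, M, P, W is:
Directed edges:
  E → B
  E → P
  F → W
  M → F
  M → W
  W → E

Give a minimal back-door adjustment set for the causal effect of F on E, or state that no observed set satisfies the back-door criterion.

desc(F)\{F}={B,E,P,W}; candidates ⊆ {M}.
size 0: {}; under {} F still reaches {B,E,M,P,W} ∋ E.
{M}: F⊥E given {M} in G with F→· removed — back-door holds.

F→E: minimal back-door set {M}.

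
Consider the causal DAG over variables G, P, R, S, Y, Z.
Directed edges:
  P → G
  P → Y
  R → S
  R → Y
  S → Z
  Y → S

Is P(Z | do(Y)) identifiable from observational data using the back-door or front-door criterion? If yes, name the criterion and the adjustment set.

P(Z|do(Y)): backdoor, adjust for {R}.

desc(Y)\{Y}={S,Z}; candidates ⊆ {G,P,R}.
size 0: {}; under {} Y still reaches {G,P,R,S,Z} ∋ Z.
{R}: Y⊥Z given {R} in G with Y→· removed — back-door holds.
P(Z|do(Y)) = Σ_{R} P(Z|Y,R)·P(R).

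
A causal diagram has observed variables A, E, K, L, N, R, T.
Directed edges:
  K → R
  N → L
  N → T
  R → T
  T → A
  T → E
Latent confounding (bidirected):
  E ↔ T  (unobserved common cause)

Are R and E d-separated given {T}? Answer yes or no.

Bayes-Ball from R | {T} reaches {E,K,L,N}.
E ∈ reach(R|{T}) ⇒ R ⊥̸ E | {T}.

No — R and E are d-connected given {T}.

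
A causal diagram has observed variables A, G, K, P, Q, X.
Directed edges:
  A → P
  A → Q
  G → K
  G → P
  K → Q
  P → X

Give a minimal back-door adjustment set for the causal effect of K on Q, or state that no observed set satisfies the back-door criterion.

K→Q: minimal back-door set ∅.

desc(K)\{K}={Q}; candidates ⊆ {A,G,P,X}.
∅: K⊥Q given ∅ in G with K→· removed — back-door holds.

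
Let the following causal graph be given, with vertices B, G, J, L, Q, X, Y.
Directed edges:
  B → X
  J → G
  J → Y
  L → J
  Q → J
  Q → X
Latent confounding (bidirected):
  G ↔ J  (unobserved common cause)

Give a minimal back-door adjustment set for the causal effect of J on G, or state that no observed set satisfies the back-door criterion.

J→G: no observed back-door set.

desc(J)\{J}={G,Y}; candidates ⊆ {B,L,Q,X}.
J↔G: latent back-door arc(s) into J.
size 0: {}; under {} J still reaches {G,L,Q,X} ∋ G.
size 1: {B}, {L}, {Q} …(+1); under {B} J still reaches {G,L,Q,X} ∋ G.
size 2: {B,L}, {B,Q}, {B,X} …(+3); under {B,L} J still reaches {G,Q,X} ∋ G.
J↔G cannot be blocked by any observed set — no back-door set.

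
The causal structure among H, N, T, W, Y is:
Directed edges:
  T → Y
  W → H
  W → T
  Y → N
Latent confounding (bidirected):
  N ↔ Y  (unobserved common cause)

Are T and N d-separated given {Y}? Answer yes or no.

No — T and N are d-connected given {Y}.

Bayes-Ball from T | {Y} reaches {H,N,W}.
N ∈ reach(T|{Y}) ⇒ T ⊥̸ N | {Y}.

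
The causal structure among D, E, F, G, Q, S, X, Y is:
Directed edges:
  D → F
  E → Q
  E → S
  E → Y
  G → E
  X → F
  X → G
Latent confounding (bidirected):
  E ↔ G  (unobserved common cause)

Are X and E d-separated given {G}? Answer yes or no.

No — X and E are d-connected given {G}.

Bayes-Ball from X | {G} reaches {E,F,Q,S,Y}.
E ∈ reach(X|{G}) ⇒ X ⊥̸ E | {G}.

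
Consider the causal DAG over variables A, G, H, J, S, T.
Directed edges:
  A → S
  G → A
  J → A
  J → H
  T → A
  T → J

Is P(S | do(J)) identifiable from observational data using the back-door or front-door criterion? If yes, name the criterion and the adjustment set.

desc(J)\{J}={A,H,S}; candidates ⊆ {G,T}.
size 0: {}; under {} J still reaches {A,S,T} ∋ S.
{T}: J⊥S given {T} in G with J→· removed — back-door holds.
P(S|do(J)) = Σ_{T} P(S|J,T)·P(T).

P(S|do(J)): backdoor, adjust for {T}.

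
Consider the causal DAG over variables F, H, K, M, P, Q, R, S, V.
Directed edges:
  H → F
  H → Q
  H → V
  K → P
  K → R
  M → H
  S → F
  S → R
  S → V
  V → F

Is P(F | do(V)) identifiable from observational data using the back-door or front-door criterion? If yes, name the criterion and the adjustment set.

P(F|do(V)): backdoor, adjust for {H, S}.

desc(V)\{V}={F}; candidates ⊆ {H,K,M,P,Q,R,S}.
size 0: {}; under {} V still reaches {F,H,M,Q,R,S} ∋ F.
size 1: {H}, {K}, {M} …(+4); under {H} V still reaches {F,R,S} ∋ F.
{H,S}: V⊥F given {H,S} in G with V→· removed — back-door holds.
P(F|do(V)) = Σ_{H,S} P(F|V,H,S)·P(H,S).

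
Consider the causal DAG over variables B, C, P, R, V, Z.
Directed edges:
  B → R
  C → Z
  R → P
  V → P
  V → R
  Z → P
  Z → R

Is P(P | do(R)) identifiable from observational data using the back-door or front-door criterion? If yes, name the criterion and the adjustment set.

P(P|do(R)): backdoor, adjust for {V, Z}.

desc(R)\{R}={P}; candidates ⊆ {B,C,V,Z}.
size 0: {}; under {} R still reaches {B,C,P,V,Z} ∋ P.
size 1: {B}, {C}, {V} …(+1); under {B} R still reaches {C,P,V,Z} ∋ P.
{V,Z}: R⊥P given {V,Z} in G with R→· removed — back-door holds.
P(P|do(R)) = Σ_{V,Z} P(P|R,V,Z)·P(V,Z).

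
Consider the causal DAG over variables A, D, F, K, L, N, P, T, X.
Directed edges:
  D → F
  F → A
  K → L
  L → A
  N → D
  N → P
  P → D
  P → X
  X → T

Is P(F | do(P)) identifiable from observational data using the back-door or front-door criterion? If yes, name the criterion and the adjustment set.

P(F|do(P)): backdoor, adjust for {N}.

desc(P)\{P}={A,D,F,T,X}; candidates ⊆ {K,L,N}.
size 0: {}; under {} P still reaches {A,D,F,N} ∋ F.
{N}: P⊥F given {N} in G with P→· removed — back-door holds.
P(F|do(P)) = Σ_{N} P(F|P,N)·P(N).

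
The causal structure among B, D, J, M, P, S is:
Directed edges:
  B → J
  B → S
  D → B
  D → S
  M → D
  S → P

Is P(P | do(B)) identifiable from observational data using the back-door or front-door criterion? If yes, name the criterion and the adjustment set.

desc(B)\{B}={J,P,S}; candidates ⊆ {D,M}.
size 0: {}; under {} B still reaches {D,M,P,S} ∋ P.
{D}: B⊥P given {D} in G with B→· removed — back-door holds.
P(P|do(B)) = Σ_{D} P(P|B,D)·P(D).

P(P|do(B)): backdoor, adjust for {D}.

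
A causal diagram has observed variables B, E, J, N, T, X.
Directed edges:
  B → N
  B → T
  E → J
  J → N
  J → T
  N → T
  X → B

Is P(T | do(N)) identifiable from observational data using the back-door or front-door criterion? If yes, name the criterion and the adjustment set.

desc(N)\{N}={T}; candidates ⊆ {B,E,J,X}.
size 0: {}; under {} N still reaches {B,E,J,T,X} ∋ T.
size 1: {B}, {E}, {J} …(+1); under {B} N still reaches {E,J,T} ∋ T.
{B,J}: N⊥T given {B,J} in G with N→· removed — back-door holds.
P(T|do(N)) = Σ_{B,J} P(T|N,B,J)·P(B,J).

P(T|do(N)): backdoor, adjust for {B, J}.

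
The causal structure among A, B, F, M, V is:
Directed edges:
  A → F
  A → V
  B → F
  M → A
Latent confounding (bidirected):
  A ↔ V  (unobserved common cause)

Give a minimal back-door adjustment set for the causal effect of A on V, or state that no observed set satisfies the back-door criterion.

desc(A)\{A}={F,V}; candidates ⊆ {B,M}.
A↔V: latent back-door arc(s) into A.
size 0: {}; under {} A still reaches {M,V} ∋ V.
size 1: {B}, {M}; under {B} A still reaches {M,V} ∋ V.
size 2: {B,M}; under {B,M} A still reaches {V} ∋ V.
A↔V cannot be blocked by any observed set — no back-door set.

A→V: no observed back-door set.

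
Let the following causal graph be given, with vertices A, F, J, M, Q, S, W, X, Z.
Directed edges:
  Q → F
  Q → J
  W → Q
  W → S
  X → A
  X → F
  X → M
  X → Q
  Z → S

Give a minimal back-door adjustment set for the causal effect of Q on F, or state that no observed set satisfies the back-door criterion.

desc(Q)\{Q}={F,J}; candidates ⊆ {A,M,S,W,X,Z}.
size 0: {}; under {} Q still reaches {A,F,M,S,W,X} ∋ F.
{X}: Q⊥F given {X} in G with Q→· removed — back-door holds.

Q→F: minimal back-door set {X}.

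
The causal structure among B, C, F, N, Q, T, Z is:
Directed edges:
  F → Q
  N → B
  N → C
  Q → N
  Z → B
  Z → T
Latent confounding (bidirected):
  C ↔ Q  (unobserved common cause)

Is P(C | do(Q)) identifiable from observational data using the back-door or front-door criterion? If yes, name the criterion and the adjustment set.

P(C|do(Q)): frontdoor, adjust for {N}.

desc(Q)\{Q}={B,C,N}; candidates ⊆ {F,T,Z}.
Q↔C: latent back-door arc(s) into Q.
size 0: {}; under {} Q still reaches {C,F} ∋ C.
size 1: {F}, {T}, {Z}; under {F} Q still reaches {C} ∋ C.
size 2: {F,T}, {F,Z}, {T,Z}; under {F,T} Q still reaches {C} ∋ C.
Q↔C cannot be blocked by any observed set — no back-door set.
{N}: (i) intercepts every directed Q→C path; (ii) no back-door Q→{N}; (iii) {Q} blocks every back-door {N}→C. Front-door holds.
P(C|do(Q)) = Σ_{N} P(N|Q) Σ_{Q'} P(C|N,Q')P(Q').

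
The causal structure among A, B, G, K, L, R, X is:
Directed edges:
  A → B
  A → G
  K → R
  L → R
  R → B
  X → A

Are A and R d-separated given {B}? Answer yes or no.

Bayes-Ball from A | {B} reaches {G,K,L,R,X}.
R ∈ reach(A|{B}) ⇒ A ⊥̸ R | {B}.

No — A and R are d-connected given {B}.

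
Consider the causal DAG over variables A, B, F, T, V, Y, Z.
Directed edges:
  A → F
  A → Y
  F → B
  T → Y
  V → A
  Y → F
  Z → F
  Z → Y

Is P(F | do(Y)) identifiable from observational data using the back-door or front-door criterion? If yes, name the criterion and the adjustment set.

P(F|do(Y)): backdoor, adjust for {A, Z}.

desc(Y)\{Y}={B,F}; candidates ⊆ {A,T,V,Z}.
size 0: {}; under {} Y still reaches {A,B,F,T,V,Z} ∋ F.
size 1: {A}, {T}, {V} …(+1); under {A} Y still reaches {B,F,T,Z} ∋ F.
{A,Z}: Y⊥F given {A,Z} in G with Y→· removed — back-door holds.
P(F|do(Y)) = Σ_{A,Z} P(F|Y,A,Z)·P(A,Z).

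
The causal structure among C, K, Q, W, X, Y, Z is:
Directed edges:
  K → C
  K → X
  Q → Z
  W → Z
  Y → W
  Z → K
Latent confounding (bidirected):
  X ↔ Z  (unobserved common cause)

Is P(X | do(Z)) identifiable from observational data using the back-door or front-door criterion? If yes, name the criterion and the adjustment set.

desc(Z)\{Z}={C,K,X}; candidates ⊆ {Q,W,Y}.
Z↔X: latent back-door arc(s) into Z.
size 0: {}; under {} Z still reaches {Q,W,X,Y} ∋ X.
size 1: {Q}, {W}, {Y}; under {Q} Z still reaches {W,X,Y} ∋ X.
size 2: {Q,W}, {Q,Y}, {W,Y}; under {Q,W} Z still reaches {X} ∋ X.
Z↔X cannot be blocked by any observed set — no back-door set.
{K}: (i) intercepts every directed Z→X path; (ii) no back-door Z→{K}; (iii) {Z} blocks every back-door {K}→X. Front-door holds.
P(X|do(Z)) = Σ_{K} P(K|Z) Σ_{Z'} P(X|K,Z')P(Z').

P(X|do(Z)): frontdoor, adjust for {K}.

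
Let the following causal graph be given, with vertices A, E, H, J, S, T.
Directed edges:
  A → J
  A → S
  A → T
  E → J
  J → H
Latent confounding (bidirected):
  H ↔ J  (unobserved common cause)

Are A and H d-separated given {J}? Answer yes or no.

No — A and H are d-connected given {J}.

Bayes-Ball from A | {J} reaches {E,H,S,T}.
H ∈ reach(A|{J}) ⇒ A ⊥̸ H | {J}.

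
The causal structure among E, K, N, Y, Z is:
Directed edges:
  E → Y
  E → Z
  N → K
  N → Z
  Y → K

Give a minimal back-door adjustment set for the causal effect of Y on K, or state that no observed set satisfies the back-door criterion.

Y→K: minimal back-door set ∅.

desc(Y)\{Y}={K}; candidates ⊆ {E,N,Z}.
∅: Y⊥K given ∅ in G with Y→· removed — back-door holds.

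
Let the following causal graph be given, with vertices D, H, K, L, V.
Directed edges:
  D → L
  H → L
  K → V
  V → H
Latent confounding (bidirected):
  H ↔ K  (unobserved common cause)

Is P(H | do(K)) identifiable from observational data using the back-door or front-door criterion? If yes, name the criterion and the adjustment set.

desc(K)\{K}={H,L,V}; candidates ⊆ {D}.
K↔H: latent back-door arc(s) into K.
size 0: {}; under {} K still reaches {H,L} ∋ H.
size 1: {D}; under {D} K still reaches {H,L} ∋ H.
K↔H cannot be blocked by any observed set — no back-door set.
{V}: (i) intercepts every directed K→H path; (ii) no back-door K→{V}; (iii) {K} blocks every back-door {V}→H. Front-door holds.
P(H|do(K)) = Σ_{V} P(V|K) Σ_{K'} P(H|V,K')P(K').

P(H|do(K)): frontdoor, adjust for {V}.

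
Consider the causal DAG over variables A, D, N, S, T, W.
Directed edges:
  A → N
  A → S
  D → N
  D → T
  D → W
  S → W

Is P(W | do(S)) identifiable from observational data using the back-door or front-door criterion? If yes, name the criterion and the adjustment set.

desc(S)\{S}={W}; candidates ⊆ {A,D,N,T}.
∅: S⊥W given ∅ in G with S→· removed — back-door holds.
P(W|do(S)) = P(W|S) — no adjustment needed.

P(W|do(S)): backdoor, adjust for ∅.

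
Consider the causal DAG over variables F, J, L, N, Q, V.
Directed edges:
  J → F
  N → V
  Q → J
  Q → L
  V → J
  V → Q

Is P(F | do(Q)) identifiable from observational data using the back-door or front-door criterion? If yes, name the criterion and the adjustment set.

desc(Q)\{Q}={F,J,L}; candidates ⊆ {N,V}.
size 0: {}; under {} Q still reaches {F,J,N,V} ∋ F.
{V}: Q⊥F given {V} in G with Q→· removed — back-door holds.
P(F|do(Q)) = Σ_{V} P(F|Q,V)·P(V).

P(F|do(Q)): backdoor, adjust for {V}.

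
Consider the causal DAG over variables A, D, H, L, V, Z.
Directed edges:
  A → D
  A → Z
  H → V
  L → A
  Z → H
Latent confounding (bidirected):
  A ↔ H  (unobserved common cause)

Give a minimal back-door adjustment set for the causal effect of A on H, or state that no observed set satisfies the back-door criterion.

A→H: no observed back-door set.

desc(A)\{A}={D,H,V,Z}; candidates ⊆ {L}.
A↔H: latent back-door arc(s) into A.
size 0: {}; under {} A still reaches {H,L,V} ∋ H.
size 1: {L}; under {L} A still reaches {H,V} ∋ H.
A↔H cannot be blocked by any observed set — no back-door set.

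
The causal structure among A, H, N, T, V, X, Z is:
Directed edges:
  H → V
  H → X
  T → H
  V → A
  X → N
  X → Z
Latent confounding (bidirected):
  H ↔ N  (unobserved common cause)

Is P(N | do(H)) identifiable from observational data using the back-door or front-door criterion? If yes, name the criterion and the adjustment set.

desc(H)\{H}={A,N,V,X,Z}; candidates ⊆ {T}.
H↔N: latent back-door arc(s) into H.
size 0: {}; under {} H still reaches {N,T} ∋ N.
size 1: {T}; under {T} H still reaches {N} ∋ N.
H↔N cannot be blocked by any observed set — no back-door set.
{X}: (i) intercepts every directed H→N path; (ii) no back-door H→{X}; (iii) {H} blocks every back-door {X}→N. Front-door holds.
P(N|do(H)) = Σ_{X} P(X|H) Σ_{H'} P(N|X,H')P(H').

P(N|do(H)): frontdoor, adjust for {X}.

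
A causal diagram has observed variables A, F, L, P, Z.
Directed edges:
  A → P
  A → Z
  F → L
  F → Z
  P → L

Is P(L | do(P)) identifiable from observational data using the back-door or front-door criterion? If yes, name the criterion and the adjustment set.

desc(P)\{P}={L}; candidates ⊆ {A,F,Z}.
∅: P⊥L given ∅ in G with P→· removed — back-door holds.
P(L|do(P)) = P(L|P) — no adjustment needed.

P(L|do(P)): backdoor, adjust for ∅.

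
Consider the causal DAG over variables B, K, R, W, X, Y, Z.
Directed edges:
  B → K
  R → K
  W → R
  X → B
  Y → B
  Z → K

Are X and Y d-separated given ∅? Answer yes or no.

Yes — X ⊥ Y | ∅.

Bayes-Ball from X | ∅ reaches {B,K}.
Y ∉ reach(X|∅) ⇒ X ⊥ Y | ∅.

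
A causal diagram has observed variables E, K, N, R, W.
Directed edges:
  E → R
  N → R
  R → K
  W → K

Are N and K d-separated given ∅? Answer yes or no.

Bayes-Ball from N | ∅ reaches {K,R}.
K ∈ reach(N|∅) ⇒ N ⊥̸ K | ∅.

No — N and K are d-connected given ∅.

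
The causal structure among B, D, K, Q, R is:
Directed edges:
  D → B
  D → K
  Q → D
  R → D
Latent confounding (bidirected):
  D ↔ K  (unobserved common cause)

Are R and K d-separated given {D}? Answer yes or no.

Bayes-Ball from R | {D} reaches {K,Q}.
K ∈ reach(R|{D}) ⇒ R ⊥̸ K | {D}.

No — R and K are d-connected given {D}.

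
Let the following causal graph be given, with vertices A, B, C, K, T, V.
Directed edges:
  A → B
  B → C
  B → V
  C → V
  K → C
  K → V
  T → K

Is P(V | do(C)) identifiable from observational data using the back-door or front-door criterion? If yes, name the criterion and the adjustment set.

P(V|do(C)): backdoor, adjust for {B, K}.

desc(C)\{C}={V}; candidates ⊆ {A,B,K,T}.
size 0: {}; under {} C still reaches {A,B,K,T,V} ∋ V.
size 1: {A}, {B}, {K} …(+1); under {A} C still reaches {B,K,T,V} ∋ V.
{B,K}: C⊥V given {B,K} in G with C→· removed — back-door holds.
P(V|do(C)) = Σ_{B,K} P(V|C,B,K)·P(B,K).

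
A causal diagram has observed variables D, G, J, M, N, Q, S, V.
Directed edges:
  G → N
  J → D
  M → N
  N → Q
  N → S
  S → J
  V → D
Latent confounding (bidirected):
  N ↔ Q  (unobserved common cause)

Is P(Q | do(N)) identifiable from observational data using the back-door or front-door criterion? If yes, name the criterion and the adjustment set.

P(Q|do(N)): not identifiable (no BD/FD set).

desc(N)\{N}={D,J,Q,S}; candidates ⊆ {G,M,V}.
N↔Q: latent back-door arc(s) into N.
size 0: {}; under {} N still reaches {G,M,Q} ∋ Q.
size 1: {G}, {M}, {V}; under {G} N still reaches {M,Q} ∋ Q.
size 2: {G,M}, {G,V}, {M,V}; under {G,M} N still reaches {Q} ∋ Q.
N↔Q cannot be blocked by any observed set — no back-door set.
No mediator lies on a directed N→…→Q path.
Neither criterion identifies P(Q|do(N)) in this graph.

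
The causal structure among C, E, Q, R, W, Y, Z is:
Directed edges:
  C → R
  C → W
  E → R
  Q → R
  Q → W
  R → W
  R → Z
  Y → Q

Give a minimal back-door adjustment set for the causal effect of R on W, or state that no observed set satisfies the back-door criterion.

R→W: minimal back-door set {C, Q}.

desc(R)\{R}={W,Z}; candidates ⊆ {C,E,Q,Y}.
size 0: {}; under {} R still reaches {C,E,Q,W,Y} ∋ W.
size 1: {C}, {E}, {Q} …(+1); under {C} R still reaches {E,Q,W,Y} ∋ W.
{C,Q}: R⊥W given {C,Q} in G with R→· removed — back-door holds.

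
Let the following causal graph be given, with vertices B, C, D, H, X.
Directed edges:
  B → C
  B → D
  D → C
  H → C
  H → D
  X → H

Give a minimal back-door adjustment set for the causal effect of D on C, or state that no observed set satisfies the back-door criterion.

D→C: minimal back-door set {B, H}.

desc(D)\{D}={C}; candidates ⊆ {B,H,X}.
size 0: {}; under {} D still reaches {B,C,H,X} ∋ C.
size 1: {B}, {H}, {X}; under {B} D still reaches {C,H,X} ∋ C.
{B,H}: D⊥C given {B,H} in G with D→· removed — back-door holds.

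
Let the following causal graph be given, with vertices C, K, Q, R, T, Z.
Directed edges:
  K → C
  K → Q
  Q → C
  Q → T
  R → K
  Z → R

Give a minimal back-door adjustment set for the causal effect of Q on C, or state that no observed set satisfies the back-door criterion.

desc(Q)\{Q}={C,T}; candidates ⊆ {K,R,Z}.
size 0: {}; under {} Q still reaches {C,K,R,Z} ∋ C.
{K}: Q⊥C given {K} in G with Q→· removed — back-door holds.

Q→C: minimal back-door set {K}.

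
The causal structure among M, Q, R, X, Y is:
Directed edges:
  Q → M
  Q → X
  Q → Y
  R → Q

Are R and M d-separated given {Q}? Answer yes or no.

Yes — R ⊥ M | {Q}.

Bayes-Ball from R | {Q} reaches ∅.
M ∉ reach(R|{Q}) ⇒ R ⊥ M | {Q}.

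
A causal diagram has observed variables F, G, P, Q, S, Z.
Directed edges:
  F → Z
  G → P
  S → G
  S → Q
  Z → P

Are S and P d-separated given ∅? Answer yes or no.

No — S and P are d-connected given ∅.

Bayes-Ball from S | ∅ reaches {G,P,Q}.
P ∈ reach(S|∅) ⇒ S ⊥̸ P | ∅.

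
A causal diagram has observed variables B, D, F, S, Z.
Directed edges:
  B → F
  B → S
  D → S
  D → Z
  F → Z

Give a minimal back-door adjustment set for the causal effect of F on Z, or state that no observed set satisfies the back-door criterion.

desc(F)\{F}={Z}; candidates ⊆ {B,D,S}.
∅: F⊥Z given ∅ in G with F→· removed — back-door holds.

F→Z: minimal back-door set ∅.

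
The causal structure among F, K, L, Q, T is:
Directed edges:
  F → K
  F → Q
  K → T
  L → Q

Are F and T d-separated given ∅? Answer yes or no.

No — F and T are d-connected given ∅.

Bayes-Ball from F | ∅ reaches {K,Q,T}.
T ∈ reach(F|∅) ⇒ F ⊥̸ T | ∅.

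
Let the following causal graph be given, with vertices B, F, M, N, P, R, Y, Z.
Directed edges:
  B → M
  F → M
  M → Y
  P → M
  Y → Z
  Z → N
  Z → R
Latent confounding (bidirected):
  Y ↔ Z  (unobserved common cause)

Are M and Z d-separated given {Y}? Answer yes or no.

No — M and Z are d-connected given {Y}.

Bayes-Ball from M | {Y} reaches {B,F,N,P,R,Z}.
Z ∈ reach(M|{Y}) ⇒ M ⊥̸ Z | {Y}.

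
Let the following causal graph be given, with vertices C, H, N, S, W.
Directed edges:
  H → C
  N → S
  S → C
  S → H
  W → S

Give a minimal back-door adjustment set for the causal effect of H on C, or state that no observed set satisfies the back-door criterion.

desc(H)\{H}={C}; candidates ⊆ {N,S,W}.
size 0: {}; under {} H still reaches {C,N,S,W} ∋ C.
{S}: H⊥C given {S} in G with H→· removed — back-door holds.

H→C: minimal back-door set {S}.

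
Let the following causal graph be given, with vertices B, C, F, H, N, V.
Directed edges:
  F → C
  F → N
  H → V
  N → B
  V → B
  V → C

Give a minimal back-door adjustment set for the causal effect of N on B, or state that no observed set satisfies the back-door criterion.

N→B: minimal back-door set ∅.

desc(N)\{N}={B}; candidates ⊆ {C,F,H,V}.
∅: N⊥B given ∅ in G with N→· removed — back-door holds.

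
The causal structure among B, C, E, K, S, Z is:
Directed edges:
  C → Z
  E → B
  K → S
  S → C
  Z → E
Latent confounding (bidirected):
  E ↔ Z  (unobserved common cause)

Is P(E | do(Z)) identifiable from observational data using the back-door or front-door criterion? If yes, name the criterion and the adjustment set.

desc(Z)\{Z}={B,E}; candidates ⊆ {C,K,S}.
Z↔E: latent back-door arc(s) into Z.
size 0: {}; under {} Z still reaches {B,C,E,K,S} ∋ E.
size 1: {C}, {K}, {S}; under {C} Z still reaches {B,E} ∋ E.
size 2: {C,K}, {C,S}, {K,S}; under {C,K} Z still reaches {B,E} ∋ E.
Z↔E cannot be blocked by any observed set — no back-door set.
No mediator lies on a directed Z→…→E path.
Neither criterion identifies P(E|do(Z)) in this graph.

P(E|do(Z)): not identifiable (no BD/FD set).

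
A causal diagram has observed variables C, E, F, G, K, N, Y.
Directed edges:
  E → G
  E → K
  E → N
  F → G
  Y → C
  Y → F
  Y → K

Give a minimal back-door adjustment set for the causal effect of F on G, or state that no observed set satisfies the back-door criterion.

desc(F)\{F}={G}; candidates ⊆ {C,E,K,N,Y}.
∅: F⊥G given ∅ in G with F→· removed — back-door holds.

F→G: minimal back-door set ∅.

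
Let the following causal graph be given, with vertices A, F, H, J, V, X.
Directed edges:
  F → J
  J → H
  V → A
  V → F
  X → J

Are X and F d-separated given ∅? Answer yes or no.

Yes — X ⊥ F | ∅.

Bayes-Ball from X | ∅ reaches {H,J}.
F ∉ reach(X|∅) ⇒ X ⊥ F | ∅.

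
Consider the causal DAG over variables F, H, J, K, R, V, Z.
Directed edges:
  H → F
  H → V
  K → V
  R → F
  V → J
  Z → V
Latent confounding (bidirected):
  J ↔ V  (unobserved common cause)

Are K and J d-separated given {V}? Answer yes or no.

Bayes-Ball from K | {V} reaches {F,H,J,Z}.
J ∈ reach(K|{V}) ⇒ K ⊥̸ J | {V}.

No — K and J are d-connected given {V}.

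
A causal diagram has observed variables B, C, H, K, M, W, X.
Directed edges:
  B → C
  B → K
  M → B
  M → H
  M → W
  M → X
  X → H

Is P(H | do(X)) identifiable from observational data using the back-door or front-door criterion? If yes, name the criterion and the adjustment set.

desc(X)\{X}={H}; candidates ⊆ {B,C,K,M,W}.
size 0: {}; under {} X still reaches {B,C,H,K,M,W} ∋ H.
{M}: X⊥H given {M} in G with X→· removed — back-door holds.
P(H|do(X)) = Σ_{M} P(H|X,M)·P(M).

P(H|do(X)): backdoor, adjust for {M}.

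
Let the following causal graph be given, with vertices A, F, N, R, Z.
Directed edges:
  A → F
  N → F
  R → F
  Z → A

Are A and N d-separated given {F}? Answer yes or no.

Bayes-Ball from A | {F} reaches {N,R,Z}.
N ∈ reach(A|{F}) ⇒ A ⊥̸ N | {F}.

No — A and N are d-connected given {F}.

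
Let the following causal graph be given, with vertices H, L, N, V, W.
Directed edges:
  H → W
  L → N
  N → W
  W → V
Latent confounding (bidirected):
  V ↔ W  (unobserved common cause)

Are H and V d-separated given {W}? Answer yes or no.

No — H and V are d-connected given {W}.

Bayes-Ball from H | {W} reaches {L,N,V}.
V ∈ reach(H|{W}) ⇒ H ⊥̸ V | {W}.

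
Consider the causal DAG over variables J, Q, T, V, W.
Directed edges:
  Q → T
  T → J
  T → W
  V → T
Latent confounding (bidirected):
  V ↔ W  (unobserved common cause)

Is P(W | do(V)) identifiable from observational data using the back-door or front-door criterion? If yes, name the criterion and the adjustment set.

desc(V)\{V}={J,T,W}; candidates ⊆ {Q}.
V↔W: latent back-door arc(s) into V.
size 0: {}; under {} V still reaches {W} ∋ W.
size 1: {Q}; under {Q} V still reaches {W} ∋ W.
V↔W cannot be blocked by any observed set — no back-door set.
{T}: (i) intercepts every directed V→W path; (ii) no back-door V→{T}; (iii) {V} blocks every back-door {T}→W. Front-door holds.
P(W|do(V)) = Σ_{T} P(T|V) Σ_{V'} P(W|T,V')P(V').

P(W|do(V)): frontdoor, adjust for {T}.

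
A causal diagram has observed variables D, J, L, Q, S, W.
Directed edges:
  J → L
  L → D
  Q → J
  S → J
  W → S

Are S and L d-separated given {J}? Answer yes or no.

Yes — S ⊥ L | {J}.

Bayes-Ball from S | {J} reaches {Q,W}.
L ∉ reach(S|{J}) ⇒ S ⊥ L | {J}.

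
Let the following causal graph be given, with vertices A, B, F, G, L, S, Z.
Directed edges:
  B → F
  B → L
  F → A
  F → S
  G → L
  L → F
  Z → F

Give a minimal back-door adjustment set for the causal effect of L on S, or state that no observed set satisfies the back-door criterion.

desc(L)\{L}={A,F,S}; candidates ⊆ {B,G,Z}.
size 0: {}; under {} L still reaches {A,B,F,G,S} ∋ S.
{B}: L⊥S given {B} in G with L→· removed — back-door holds.

L→S: minimal back-door set {B}.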